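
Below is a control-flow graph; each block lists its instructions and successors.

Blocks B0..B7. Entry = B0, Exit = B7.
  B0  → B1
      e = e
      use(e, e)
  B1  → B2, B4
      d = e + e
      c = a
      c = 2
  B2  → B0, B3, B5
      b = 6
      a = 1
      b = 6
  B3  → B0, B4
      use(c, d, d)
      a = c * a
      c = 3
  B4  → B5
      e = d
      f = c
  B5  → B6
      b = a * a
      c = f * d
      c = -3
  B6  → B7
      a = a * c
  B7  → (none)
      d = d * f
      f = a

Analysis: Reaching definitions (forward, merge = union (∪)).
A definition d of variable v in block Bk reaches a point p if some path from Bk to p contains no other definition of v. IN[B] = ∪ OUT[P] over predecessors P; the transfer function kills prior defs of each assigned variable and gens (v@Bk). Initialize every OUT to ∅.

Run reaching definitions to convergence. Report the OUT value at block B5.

Per-block solution:
  B0: | IN={a@B2, a@B3, b@B2, c@B1, c@B3, d@B1, e@B0} | OUT={a@B2, a@B3, b@B2, c@B1, c@B3, d@B1, e@B0}
  B1: | IN={a@B2, a@B3, b@B2, c@B1, c@B3, d@B1, e@B0} | OUT={a@B2, a@B3, b@B2, c@B1, d@B1, e@B0}
  B2: | IN={a@B2, a@B3, b@B2, c@B1, d@B1, e@B0} | OUT={a@B2, b@B2, c@B1, d@B1, e@B0}
  B3: | IN={a@B2, b@B2, c@B1, d@B1, e@B0} | OUT={a@B3, b@B2, c@B3, d@B1, e@B0}
  B4: | IN={a@B2, a@B3, b@B2, c@B1, c@B3, d@B1, e@B0} | OUT={a@B2, a@B3, b@B2, c@B1, c@B3, d@B1, e@B4, f@B4}
  B5: | IN={a@B2, a@B3, b@B2, c@B1, c@B3, d@B1, e@B0, e@B4, f@B4} | OUT={a@B2, a@B3, b@B5, c@B5, d@B1, e@B0, e@B4, f@B4}
  B6: | IN={a@B2, a@B3, b@B5, c@B5, d@B1, e@B0, e@B4, f@B4} | OUT={a@B6, b@B5, c@B5, d@B1, e@B0, e@B4, f@B4}
  B7: | IN={a@B6, b@B5, c@B5, d@B1, e@B0, e@B4, f@B4} | OUT={a@B6, b@B5, c@B5, d@B7, e@B0, e@B4, f@B7}

Merge at B5: IN[B5] = OUT[B2] ⊔ OUT[B4] = {a@B2, a@B3, b@B2, c@B1, c@B3, d@B1, e@B0, e@B4, f@B4}
Applying B5's transfer function to that IN value gives OUT[B5] (row B5 above).

Answer: {a@B2, a@B3, b@B5, c@B5, d@B1, e@B0, e@B4, f@B4}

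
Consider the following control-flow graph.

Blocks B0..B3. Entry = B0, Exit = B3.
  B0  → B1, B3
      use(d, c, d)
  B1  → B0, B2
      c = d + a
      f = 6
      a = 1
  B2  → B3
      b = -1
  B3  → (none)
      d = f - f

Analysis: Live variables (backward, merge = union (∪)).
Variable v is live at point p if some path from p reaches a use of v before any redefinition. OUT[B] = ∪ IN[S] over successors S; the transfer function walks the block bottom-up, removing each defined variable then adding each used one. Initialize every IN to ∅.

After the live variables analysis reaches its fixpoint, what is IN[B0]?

Answer: {a, c, d, f}

Derivation:
Converged values:
  B0: | IN={a, c, d, f} | OUT={a, d, f}
  B1: | IN={a, d} | OUT={a, c, d, f}
  B2: | IN={f} | OUT={f}
  B3: | IN={f} | OUT={}

Merge at B0: OUT[B0] = IN[B1] ⊔ IN[B3] = {a, d, f}
Applying B0's transfer function to that OUT value gives IN[B0] (row B0 above).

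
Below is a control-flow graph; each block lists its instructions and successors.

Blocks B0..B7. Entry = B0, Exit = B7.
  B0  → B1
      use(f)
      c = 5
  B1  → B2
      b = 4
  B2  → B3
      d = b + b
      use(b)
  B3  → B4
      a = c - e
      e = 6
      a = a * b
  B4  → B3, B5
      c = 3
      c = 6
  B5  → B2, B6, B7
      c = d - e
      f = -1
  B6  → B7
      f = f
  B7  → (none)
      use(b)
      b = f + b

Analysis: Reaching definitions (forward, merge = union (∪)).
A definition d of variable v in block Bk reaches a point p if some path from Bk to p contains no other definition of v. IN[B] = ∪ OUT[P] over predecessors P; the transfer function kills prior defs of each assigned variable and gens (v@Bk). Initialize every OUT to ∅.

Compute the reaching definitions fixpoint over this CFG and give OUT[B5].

Answer: {a@B3, b@B1, c@B5, d@B2, e@B3, f@B5}

Derivation:
Per-block solution:
  B0:   IN={}   OUT={c@B0}
  B1:   IN={c@B0}   OUT={b@B1, c@B0}
  B2:   IN={a@B3, b@B1, c@B0, c@B5, d@B2, e@B3, f@B5}   OUT={a@B3, b@B1, c@B0, c@B5, d@B2, e@B3, f@B5}
  B3:   IN={a@B3, b@B1, c@B0, c@B4, c@B5, d@B2, e@B3, f@B5}   OUT={a@B3, b@B1, c@B0, c@B4, c@B5, d@B2, e@B3, f@B5}
  B4:   IN={a@B3, b@B1, c@B0, c@B4, c@B5, d@B2, e@B3, f@B5}   OUT={a@B3, b@B1, c@B4, d@B2, e@B3, f@B5}
  B5:   IN={a@B3, b@B1, c@B4, d@B2, e@B3, f@B5}   OUT={a@B3, b@B1, c@B5, d@B2, e@B3, f@B5}
  B6:   IN={a@B3, b@B1, c@B5, d@B2, e@B3, f@B5}   OUT={a@B3, b@B1, c@B5, d@B2, e@B3, f@B6}
  B7:   IN={a@B3, b@B1, c@B5, d@B2, e@B3, f@B5, f@B6}   OUT={a@B3, b@B7, c@B5, d@B2, e@B3, f@B5, f@B6}

Merge at B5: IN[B5] = OUT[B4] = {a@B3, b@B1, c@B4, d@B2, e@B3, f@B5}
Applying B5's transfer function to that IN value gives OUT[B5] (row B5 above).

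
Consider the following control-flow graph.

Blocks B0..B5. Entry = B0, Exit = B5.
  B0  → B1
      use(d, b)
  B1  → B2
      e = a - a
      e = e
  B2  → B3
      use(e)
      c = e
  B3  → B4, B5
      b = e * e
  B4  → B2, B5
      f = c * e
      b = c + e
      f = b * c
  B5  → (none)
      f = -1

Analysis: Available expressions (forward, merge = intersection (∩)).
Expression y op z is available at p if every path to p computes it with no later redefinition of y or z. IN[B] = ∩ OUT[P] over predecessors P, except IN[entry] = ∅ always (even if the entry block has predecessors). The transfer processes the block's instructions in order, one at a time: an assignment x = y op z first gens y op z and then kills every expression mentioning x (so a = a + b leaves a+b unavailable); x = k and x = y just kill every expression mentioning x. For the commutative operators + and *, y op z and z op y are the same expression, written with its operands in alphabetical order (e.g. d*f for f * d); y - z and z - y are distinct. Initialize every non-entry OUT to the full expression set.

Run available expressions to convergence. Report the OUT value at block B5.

Per-block solution:
  B0:  IN={}  OUT={}
  B1:  IN={}  OUT={a-a}
  B2:  IN={a-a}  OUT={a-a}
  B3:  IN={a-a}  OUT={a-a, e*e}
  B4:  IN={a-a, e*e}  OUT={a-a, b*c, c*e, c+e, e*e}
  B5:  IN={a-a, e*e}  OUT={a-a, e*e}

Merge at B5: IN[B5] = OUT[B3] ∩ OUT[B4] = {a-a, e*e}
Applying B5's transfer function to that IN value gives OUT[B5] (row B5 above).

Answer: {a-a, e*e}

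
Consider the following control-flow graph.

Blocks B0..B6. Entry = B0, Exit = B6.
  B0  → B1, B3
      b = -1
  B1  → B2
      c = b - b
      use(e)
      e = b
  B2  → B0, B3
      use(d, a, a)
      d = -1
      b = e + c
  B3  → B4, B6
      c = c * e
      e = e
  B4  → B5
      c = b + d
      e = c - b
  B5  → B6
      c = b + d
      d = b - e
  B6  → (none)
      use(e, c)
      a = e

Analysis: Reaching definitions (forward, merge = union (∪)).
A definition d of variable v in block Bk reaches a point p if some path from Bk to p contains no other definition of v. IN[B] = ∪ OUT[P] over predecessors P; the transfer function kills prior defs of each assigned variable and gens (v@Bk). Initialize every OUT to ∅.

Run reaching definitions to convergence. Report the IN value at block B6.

Converged values:
  B0:   IN={b@B2, c@B1, d@B2, e@B1}   OUT={b@B0, c@B1, d@B2, e@B1}
  B1:   IN={b@B0, c@B1, d@B2, e@B1}   OUT={b@B0, c@B1, d@B2, e@B1}
  B2:   IN={b@B0, c@B1, d@B2, e@B1}   OUT={b@B2, c@B1, d@B2, e@B1}
  B3:   IN={b@B0, b@B2, c@B1, d@B2, e@B1}   OUT={b@B0, b@B2, c@B3, d@B2, e@B3}
  B4:   IN={b@B0, b@B2, c@B3, d@B2, e@B3}   OUT={b@B0, b@B2, c@B4, d@B2, e@B4}
  B5:   IN={b@B0, b@B2, c@B4, d@B2, e@B4}   OUT={b@B0, b@B2, c@B5, d@B5, e@B4}
  B6:   IN={b@B0, b@B2, c@B3, c@B5, d@B2, d@B5, e@B3, e@B4}   OUT={a@B6, b@B0, b@B2, c@B3, c@B5, d@B2, d@B5, e@B3, e@B4}

Merge at B6: IN[B6] = OUT[B3] ⊔ OUT[B5] = {b@B0, b@B2, c@B3, c@B5, d@B2, d@B5, e@B3, e@B4}

Answer: {b@B0, b@B2, c@B3, c@B5, d@B2, d@B5, e@B3, e@B4}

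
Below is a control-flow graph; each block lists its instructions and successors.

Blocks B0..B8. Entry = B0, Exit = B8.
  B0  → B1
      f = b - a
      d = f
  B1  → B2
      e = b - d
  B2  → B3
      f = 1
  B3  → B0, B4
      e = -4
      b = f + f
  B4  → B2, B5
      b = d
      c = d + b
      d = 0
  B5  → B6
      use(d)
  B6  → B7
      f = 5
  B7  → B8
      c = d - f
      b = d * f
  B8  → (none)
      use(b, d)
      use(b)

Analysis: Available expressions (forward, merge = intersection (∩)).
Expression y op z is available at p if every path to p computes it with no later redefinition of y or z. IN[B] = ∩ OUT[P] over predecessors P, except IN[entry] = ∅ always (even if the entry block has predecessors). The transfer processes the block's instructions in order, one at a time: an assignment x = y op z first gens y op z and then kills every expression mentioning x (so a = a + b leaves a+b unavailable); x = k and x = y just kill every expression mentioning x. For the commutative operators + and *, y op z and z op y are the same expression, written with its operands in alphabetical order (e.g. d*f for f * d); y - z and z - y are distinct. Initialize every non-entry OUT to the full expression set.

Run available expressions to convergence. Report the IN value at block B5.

Converged values:
  B0:  IN={}  OUT={b-a}
  B1:  IN={b-a}  OUT={b-a, b-d}
  B2:  IN={}  OUT={}
  B3:  IN={}  OUT={f+f}
  B4:  IN={f+f}  OUT={f+f}
  B5:  IN={f+f}  OUT={f+f}
  B6:  IN={f+f}  OUT={}
  B7:  IN={}  OUT={d*f, d-f}
  B8:  IN={d*f, d-f}  OUT={d*f, d-f}

Merge at B5: IN[B5] = OUT[B4] = {f+f}

Answer: {f+f}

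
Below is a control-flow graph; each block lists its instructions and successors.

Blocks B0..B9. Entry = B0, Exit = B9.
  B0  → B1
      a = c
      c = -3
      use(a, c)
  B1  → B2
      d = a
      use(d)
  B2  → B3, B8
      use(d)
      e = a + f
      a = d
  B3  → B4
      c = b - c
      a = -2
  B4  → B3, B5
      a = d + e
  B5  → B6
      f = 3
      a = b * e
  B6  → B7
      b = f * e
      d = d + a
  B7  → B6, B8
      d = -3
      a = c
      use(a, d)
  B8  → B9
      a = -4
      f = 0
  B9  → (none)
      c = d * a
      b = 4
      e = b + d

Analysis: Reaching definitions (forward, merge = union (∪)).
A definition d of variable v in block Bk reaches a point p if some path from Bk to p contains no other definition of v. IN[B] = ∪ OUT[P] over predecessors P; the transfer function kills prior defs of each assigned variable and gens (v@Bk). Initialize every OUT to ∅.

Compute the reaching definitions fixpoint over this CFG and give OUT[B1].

Answer: {a@B0, c@B0, d@B1}

Working:
Converged values:
  B0: | IN={} | OUT={a@B0, c@B0}
  B1: | IN={a@B0, c@B0} | OUT={a@B0, c@B0, d@B1}
  B2: | IN={a@B0, c@B0, d@B1} | OUT={a@B2, c@B0, d@B1, e@B2}
  B3: | IN={a@B2, a@B4, c@B0, c@B3, d@B1, e@B2} | OUT={a@B3, c@B3, d@B1, e@B2}
  B4: | IN={a@B3, c@B3, d@B1, e@B2} | OUT={a@B4, c@B3, d@B1, e@B2}
  B5: | IN={a@B4, c@B3, d@B1, e@B2} | OUT={a@B5, c@B3, d@B1, e@B2, f@B5}
  B6: | IN={a@B5, a@B7, b@B6, c@B3, d@B1, d@B7, e@B2, f@B5} | OUT={a@B5, a@B7, b@B6, c@B3, d@B6, e@B2, f@B5}
  B7: | IN={a@B5, a@B7, b@B6, c@B3, d@B6, e@B2, f@B5} | OUT={a@B7, b@B6, c@B3, d@B7, e@B2, f@B5}
  B8: | IN={a@B2, a@B7, b@B6, c@B0, c@B3, d@B1, d@B7, e@B2, f@B5} | OUT={a@B8, b@B6, c@B0, c@B3, d@B1, d@B7, e@B2, f@B8}
  B9: | IN={a@B8, b@B6, c@B0, c@B3, d@B1, d@B7, e@B2, f@B8} | OUT={a@B8, b@B9, c@B9, d@B1, d@B7, e@B9, f@B8}

Merge at B1: IN[B1] = OUT[B0] = {a@B0, c@B0}
Applying B1's transfer function to that IN value gives OUT[B1] (row B1 above).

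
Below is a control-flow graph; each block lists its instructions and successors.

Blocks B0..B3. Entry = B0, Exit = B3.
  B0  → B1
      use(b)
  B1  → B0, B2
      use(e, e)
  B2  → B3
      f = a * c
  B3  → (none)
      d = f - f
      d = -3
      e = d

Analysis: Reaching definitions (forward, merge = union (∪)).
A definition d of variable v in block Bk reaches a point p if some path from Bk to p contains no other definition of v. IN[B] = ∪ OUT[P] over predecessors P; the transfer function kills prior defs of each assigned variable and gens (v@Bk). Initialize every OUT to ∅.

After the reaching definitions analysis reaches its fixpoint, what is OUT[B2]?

Per-block solution:
  B0:   IN={}   OUT={}
  B1:   IN={}   OUT={}
  B2:   IN={}   OUT={f@B2}
  B3:   IN={f@B2}   OUT={d@B3, e@B3, f@B2}

Merge at B2: IN[B2] = OUT[B1] = {}
Applying B2's transfer function to that IN value gives OUT[B2] (row B2 above).

Answer: {f@B2}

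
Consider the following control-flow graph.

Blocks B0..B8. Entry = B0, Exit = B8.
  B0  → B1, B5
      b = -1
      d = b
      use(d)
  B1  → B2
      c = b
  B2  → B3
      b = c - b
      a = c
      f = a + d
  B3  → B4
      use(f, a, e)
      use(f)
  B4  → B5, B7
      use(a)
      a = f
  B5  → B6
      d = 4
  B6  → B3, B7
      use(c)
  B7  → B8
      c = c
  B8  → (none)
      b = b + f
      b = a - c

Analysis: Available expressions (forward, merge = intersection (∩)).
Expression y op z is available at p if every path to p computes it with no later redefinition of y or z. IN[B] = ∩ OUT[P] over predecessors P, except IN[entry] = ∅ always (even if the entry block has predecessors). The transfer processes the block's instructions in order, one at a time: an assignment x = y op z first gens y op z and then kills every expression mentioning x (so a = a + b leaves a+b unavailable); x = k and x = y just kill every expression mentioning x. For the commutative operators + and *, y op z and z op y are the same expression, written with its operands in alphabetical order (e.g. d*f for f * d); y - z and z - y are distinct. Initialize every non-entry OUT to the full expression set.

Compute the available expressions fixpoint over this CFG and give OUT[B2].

Answer: {a+d}

Working:
Converged values:
  B0:   IN={}   OUT={}
  B1:   IN={}   OUT={}
  B2:   IN={}   OUT={a+d}
  B3:   IN={}   OUT={}
  B4:   IN={}   OUT={}
  B5:   IN={}   OUT={}
  B6:   IN={}   OUT={}
  B7:   IN={}   OUT={}
  B8:   IN={}   OUT={a-c}

Merge at B2: IN[B2] = OUT[B1] = {}
Applying B2's transfer function to that IN value gives OUT[B2] (row B2 above).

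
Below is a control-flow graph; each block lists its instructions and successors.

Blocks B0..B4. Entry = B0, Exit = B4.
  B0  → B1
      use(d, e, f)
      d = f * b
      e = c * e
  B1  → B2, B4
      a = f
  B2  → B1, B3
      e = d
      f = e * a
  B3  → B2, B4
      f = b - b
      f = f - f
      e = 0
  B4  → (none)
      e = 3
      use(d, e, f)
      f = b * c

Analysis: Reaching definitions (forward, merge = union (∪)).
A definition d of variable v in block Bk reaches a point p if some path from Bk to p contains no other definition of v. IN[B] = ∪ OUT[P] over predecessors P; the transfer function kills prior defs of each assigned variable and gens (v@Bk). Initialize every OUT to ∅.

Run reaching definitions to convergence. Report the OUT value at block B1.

Per-block solution:
  B0: | IN={} | OUT={d@B0, e@B0}
  B1: | IN={a@B1, d@B0, e@B0, e@B2, f@B2} | OUT={a@B1, d@B0, e@B0, e@B2, f@B2}
  B2: | IN={a@B1, d@B0, e@B0, e@B2, e@B3, f@B2, f@B3} | OUT={a@B1, d@B0, e@B2, f@B2}
  B3: | IN={a@B1, d@B0, e@B2, f@B2} | OUT={a@B1, d@B0, e@B3, f@B3}
  B4: | IN={a@B1, d@B0, e@B0, e@B2, e@B3, f@B2, f@B3} | OUT={a@B1, d@B0, e@B4, f@B4}

Merge at B1: IN[B1] = OUT[B0] ⊔ OUT[B2] = {a@B1, d@B0, e@B0, e@B2, f@B2}
Applying B1's transfer function to that IN value gives OUT[B1] (row B1 above).

Answer: {a@B1, d@B0, e@B0, e@B2, f@B2}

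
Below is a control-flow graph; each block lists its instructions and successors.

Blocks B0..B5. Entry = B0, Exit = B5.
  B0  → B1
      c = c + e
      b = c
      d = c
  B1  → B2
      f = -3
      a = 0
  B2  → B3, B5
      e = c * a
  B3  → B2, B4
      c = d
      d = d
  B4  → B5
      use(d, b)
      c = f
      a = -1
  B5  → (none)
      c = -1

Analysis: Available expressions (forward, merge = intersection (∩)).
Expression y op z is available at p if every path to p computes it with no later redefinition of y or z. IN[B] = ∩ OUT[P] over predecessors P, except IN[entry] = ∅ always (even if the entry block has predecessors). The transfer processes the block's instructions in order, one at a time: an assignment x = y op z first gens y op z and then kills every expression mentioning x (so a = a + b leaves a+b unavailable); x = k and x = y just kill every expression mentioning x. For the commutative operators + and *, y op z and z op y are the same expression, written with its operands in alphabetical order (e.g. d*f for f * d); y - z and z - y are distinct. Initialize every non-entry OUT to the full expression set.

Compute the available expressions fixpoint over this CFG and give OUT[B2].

Answer: {a*c}

Derivation:
Fixpoint table:
  B0: | IN={} | OUT={}
  B1: | IN={} | OUT={}
  B2: | IN={} | OUT={a*c}
  B3: | IN={a*c} | OUT={}
  B4: | IN={} | OUT={}
  B5: | IN={} | OUT={}

Merge at B2: IN[B2] = OUT[B1] ∩ OUT[B3] = {}
Applying B2's transfer function to that IN value gives OUT[B2] (row B2 above).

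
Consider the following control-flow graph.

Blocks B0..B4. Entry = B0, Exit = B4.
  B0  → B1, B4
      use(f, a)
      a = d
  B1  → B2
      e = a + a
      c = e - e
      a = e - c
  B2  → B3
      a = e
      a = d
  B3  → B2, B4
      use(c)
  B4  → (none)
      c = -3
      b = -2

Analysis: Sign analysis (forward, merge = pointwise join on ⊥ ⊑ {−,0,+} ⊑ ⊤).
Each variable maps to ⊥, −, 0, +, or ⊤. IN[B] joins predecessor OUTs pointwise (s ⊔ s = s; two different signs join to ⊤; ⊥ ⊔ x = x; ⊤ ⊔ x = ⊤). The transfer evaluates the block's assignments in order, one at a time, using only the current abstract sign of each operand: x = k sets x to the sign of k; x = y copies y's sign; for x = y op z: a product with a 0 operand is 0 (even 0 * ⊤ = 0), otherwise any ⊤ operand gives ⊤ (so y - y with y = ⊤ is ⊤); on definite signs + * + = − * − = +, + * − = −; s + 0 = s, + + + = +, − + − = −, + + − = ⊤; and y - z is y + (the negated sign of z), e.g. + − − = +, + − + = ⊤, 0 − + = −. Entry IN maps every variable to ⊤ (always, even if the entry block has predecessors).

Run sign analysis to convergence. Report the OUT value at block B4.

Answer: {a: ⊤, b: -, c: -, d: ⊤, e: ⊤, f: ⊤}

Trace:
Per-block solution:
  B0:  IN=(all ⊤)  OUT=(all ⊤)
  B1:  IN=(all ⊤)  OUT=(all ⊤)
  B2:  IN=(all ⊤)  OUT=(all ⊤)
  B3:  IN=(all ⊤)  OUT=(all ⊤)
  B4:  IN=(all ⊤)  OUT={b:-, c:-; rest ⊤}

Merge at B4: IN[B4] = OUT[B0] ⊔ OUT[B3] = {a: ⊤, b: ⊤, c: ⊤, d: ⊤, e: ⊤, f: ⊤}
Applying B4's transfer function to that IN value gives OUT[B4] (row B4 above).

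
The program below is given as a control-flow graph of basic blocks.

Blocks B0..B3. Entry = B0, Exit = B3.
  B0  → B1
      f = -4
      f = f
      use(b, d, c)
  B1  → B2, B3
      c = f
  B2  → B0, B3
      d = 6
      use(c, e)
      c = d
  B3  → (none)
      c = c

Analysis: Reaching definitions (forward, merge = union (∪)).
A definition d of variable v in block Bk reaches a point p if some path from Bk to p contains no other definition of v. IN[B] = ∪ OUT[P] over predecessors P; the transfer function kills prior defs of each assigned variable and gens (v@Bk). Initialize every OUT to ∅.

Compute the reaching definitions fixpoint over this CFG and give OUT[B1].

Fixpoint table:
  B0: | IN={c@B2, d@B2, f@B0} | OUT={c@B2, d@B2, f@B0}
  B1: | IN={c@B2, d@B2, f@B0} | OUT={c@B1, d@B2, f@B0}
  B2: | IN={c@B1, d@B2, f@B0} | OUT={c@B2, d@B2, f@B0}
  B3: | IN={c@B1, c@B2, d@B2, f@B0} | OUT={c@B3, d@B2, f@B0}

Merge at B1: IN[B1] = OUT[B0] = {c@B2, d@B2, f@B0}
Applying B1's transfer function to that IN value gives OUT[B1] (row B1 above).

Answer: {c@B1, d@B2, f@B0}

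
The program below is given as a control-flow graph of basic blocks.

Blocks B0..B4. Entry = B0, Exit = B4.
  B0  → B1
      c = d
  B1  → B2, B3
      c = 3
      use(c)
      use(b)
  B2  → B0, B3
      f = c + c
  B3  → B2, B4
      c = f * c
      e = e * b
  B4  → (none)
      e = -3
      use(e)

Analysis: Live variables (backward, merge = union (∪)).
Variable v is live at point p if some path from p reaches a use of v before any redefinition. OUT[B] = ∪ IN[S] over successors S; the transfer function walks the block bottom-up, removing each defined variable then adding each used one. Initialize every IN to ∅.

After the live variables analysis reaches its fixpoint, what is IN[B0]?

Answer: {b, d, e, f}

Working:
Fixpoint table:
  B0:  IN={b, d, e, f}  OUT={b, d, e, f}
  B1:  IN={b, d, e, f}  OUT={b, c, d, e, f}
  B2:  IN={b, c, d, e}  OUT={b, c, d, e, f}
  B3:  IN={b, c, d, e, f}  OUT={b, c, d, e}
  B4:  IN={}  OUT={}

Merge at B0: OUT[B0] = IN[B1] = {b, d, e, f}
Applying B0's transfer function to that OUT value gives IN[B0] (row B0 above).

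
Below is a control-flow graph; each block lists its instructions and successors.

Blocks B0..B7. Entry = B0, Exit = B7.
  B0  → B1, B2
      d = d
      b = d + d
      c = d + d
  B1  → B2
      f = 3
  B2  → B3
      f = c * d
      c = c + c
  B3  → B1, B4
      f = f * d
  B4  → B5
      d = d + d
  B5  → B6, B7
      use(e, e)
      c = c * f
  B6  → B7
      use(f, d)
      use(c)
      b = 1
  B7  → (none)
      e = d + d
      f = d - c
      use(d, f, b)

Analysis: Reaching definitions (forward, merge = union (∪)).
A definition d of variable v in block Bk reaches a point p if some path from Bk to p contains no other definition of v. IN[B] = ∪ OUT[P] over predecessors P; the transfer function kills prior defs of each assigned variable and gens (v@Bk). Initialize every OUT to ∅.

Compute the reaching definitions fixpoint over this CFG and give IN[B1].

Answer: {b@B0, c@B0, c@B2, d@B0, f@B3}

Trace:
Converged values:
  B0: | IN={} | OUT={b@B0, c@B0, d@B0}
  B1: | IN={b@B0, c@B0, c@B2, d@B0, f@B3} | OUT={b@B0, c@B0, c@B2, d@B0, f@B1}
  B2: | IN={b@B0, c@B0, c@B2, d@B0, f@B1} | OUT={b@B0, c@B2, d@B0, f@B2}
  B3: | IN={b@B0, c@B2, d@B0, f@B2} | OUT={b@B0, c@B2, d@B0, f@B3}
  B4: | IN={b@B0, c@B2, d@B0, f@B3} | OUT={b@B0, c@B2, d@B4, f@B3}
  B5: | IN={b@B0, c@B2, d@B4, f@B3} | OUT={b@B0, c@B5, d@B4, f@B3}
  B6: | IN={b@B0, c@B5, d@B4, f@B3} | OUT={b@B6, c@B5, d@B4, f@B3}
  B7: | IN={b@B0, b@B6, c@B5, d@B4, f@B3} | OUT={b@B0, b@B6, c@B5, d@B4, e@B7, f@B7}

Merge at B1: IN[B1] = OUT[B0] ⊔ OUT[B3] = {b@B0, c@B0, c@B2, d@B0, f@B3}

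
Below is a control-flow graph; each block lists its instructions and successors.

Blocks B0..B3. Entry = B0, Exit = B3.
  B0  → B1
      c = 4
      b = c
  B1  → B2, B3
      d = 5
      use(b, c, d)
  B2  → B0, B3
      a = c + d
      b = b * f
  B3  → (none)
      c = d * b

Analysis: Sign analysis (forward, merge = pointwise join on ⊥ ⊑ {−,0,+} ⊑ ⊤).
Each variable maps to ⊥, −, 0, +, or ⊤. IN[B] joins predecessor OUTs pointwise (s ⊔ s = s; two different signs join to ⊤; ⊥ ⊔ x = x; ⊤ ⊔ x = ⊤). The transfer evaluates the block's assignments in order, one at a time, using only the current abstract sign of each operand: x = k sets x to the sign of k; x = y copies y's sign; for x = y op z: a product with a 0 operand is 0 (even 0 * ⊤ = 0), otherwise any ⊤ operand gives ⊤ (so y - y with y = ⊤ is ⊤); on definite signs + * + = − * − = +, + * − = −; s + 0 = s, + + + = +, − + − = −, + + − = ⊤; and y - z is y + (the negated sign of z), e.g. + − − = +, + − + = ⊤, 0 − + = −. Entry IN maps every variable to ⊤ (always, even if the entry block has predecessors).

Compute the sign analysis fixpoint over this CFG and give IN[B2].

Answer: {a: ⊤, b: +, c: +, d: +, e: ⊤, f: ⊤}

Trace:
Fixpoint table:
  B0: | IN=(all ⊤) | OUT={b:+, c:+; rest ⊤}
  B1: | IN={b:+, c:+; rest ⊤} | OUT={b:+, c:+, d:+; rest ⊤}
  B2: | IN={b:+, c:+, d:+; rest ⊤} | OUT={a:+, c:+, d:+; rest ⊤}
  B3: | IN={c:+, d:+; rest ⊤} | OUT={d:+; rest ⊤}

Merge at B2: IN[B2] = OUT[B1] = {a: ⊤, b: +, c: +, d: +, e: ⊤, f: ⊤}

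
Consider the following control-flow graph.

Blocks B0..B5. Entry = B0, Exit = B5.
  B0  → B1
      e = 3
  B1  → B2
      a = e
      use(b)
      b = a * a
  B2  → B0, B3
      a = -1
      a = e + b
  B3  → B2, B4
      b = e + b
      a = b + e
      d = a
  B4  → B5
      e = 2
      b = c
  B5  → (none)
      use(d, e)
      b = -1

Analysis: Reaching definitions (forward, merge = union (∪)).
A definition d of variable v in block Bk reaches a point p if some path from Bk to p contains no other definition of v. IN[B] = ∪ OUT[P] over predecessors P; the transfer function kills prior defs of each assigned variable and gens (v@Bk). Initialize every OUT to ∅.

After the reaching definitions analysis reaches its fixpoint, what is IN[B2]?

Answer: {a@B1, a@B3, b@B1, b@B3, d@B3, e@B0}

Working:
Per-block solution:
  B0:  IN={a@B2, b@B1, b@B3, d@B3, e@B0}  OUT={a@B2, b@B1, b@B3, d@B3, e@B0}
  B1:  IN={a@B2, b@B1, b@B3, d@B3, e@B0}  OUT={a@B1, b@B1, d@B3, e@B0}
  B2:  IN={a@B1, a@B3, b@B1, b@B3, d@B3, e@B0}  OUT={a@B2, b@B1, b@B3, d@B3, e@B0}
  B3:  IN={a@B2, b@B1, b@B3, d@B3, e@B0}  OUT={a@B3, b@B3, d@B3, e@B0}
  B4:  IN={a@B3, b@B3, d@B3, e@B0}  OUT={a@B3, b@B4, d@B3, e@B4}
  B5:  IN={a@B3, b@B4, d@B3, e@B4}  OUT={a@B3, b@B5, d@B3, e@B4}

Merge at B2: IN[B2] = OUT[B1] ⊔ OUT[B3] = {a@B1, a@B3, b@B1, b@B3, d@B3, e@B0}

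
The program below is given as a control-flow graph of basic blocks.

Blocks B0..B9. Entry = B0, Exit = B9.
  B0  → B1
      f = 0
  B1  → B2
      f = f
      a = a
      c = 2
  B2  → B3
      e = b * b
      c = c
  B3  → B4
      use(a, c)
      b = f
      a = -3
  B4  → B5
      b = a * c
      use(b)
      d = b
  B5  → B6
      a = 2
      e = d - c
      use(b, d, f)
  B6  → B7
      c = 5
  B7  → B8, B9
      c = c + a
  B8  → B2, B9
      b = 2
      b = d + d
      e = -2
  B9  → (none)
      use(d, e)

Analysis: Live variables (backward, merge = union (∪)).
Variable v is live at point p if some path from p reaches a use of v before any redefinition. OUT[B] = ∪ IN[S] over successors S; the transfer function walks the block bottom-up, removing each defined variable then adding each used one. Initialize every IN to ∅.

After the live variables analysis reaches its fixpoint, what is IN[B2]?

Converged values:
  B0:  IN={a, b}  OUT={a, b, f}
  B1:  IN={a, b, f}  OUT={a, b, c, f}
  B2:  IN={a, b, c, f}  OUT={a, c, f}
  B3:  IN={a, c, f}  OUT={a, c, f}
  B4:  IN={a, c, f}  OUT={b, c, d, f}
  B5:  IN={b, c, d, f}  OUT={a, d, e, f}
  B6:  IN={a, d, e, f}  OUT={a, c, d, e, f}
  B7:  IN={a, c, d, e, f}  OUT={a, c, d, e, f}
  B8:  IN={a, c, d, f}  OUT={a, b, c, d, e, f}
  B9:  IN={d, e}  OUT={}

Merge at B2: OUT[B2] = IN[B3] = {a, c, f}
Applying B2's transfer function to that OUT value gives IN[B2] (row B2 above).

Answer: {a, b, c, f}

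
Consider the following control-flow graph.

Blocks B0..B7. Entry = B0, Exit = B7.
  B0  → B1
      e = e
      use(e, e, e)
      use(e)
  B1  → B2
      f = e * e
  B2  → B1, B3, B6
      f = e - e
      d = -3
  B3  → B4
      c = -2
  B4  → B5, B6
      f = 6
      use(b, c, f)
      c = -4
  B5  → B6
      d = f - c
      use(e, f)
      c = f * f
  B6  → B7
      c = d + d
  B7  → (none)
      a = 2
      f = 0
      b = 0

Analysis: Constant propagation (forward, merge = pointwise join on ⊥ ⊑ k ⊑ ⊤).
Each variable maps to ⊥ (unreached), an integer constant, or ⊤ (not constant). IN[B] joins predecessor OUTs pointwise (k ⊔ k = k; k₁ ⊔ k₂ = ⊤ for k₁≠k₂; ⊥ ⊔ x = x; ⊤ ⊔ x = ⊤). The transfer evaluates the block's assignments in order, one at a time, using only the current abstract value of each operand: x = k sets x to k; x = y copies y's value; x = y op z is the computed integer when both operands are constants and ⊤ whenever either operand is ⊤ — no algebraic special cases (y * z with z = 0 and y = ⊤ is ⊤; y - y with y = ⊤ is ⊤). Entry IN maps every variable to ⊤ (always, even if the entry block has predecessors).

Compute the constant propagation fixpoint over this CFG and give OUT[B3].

Answer: {a: ⊤, b: ⊤, c: -2, d: -3, e: ⊤, f: ⊤}

Working:
Converged values:
  B0:   IN=(all ⊤)   OUT=(all ⊤)
  B1:   IN=(all ⊤)   OUT=(all ⊤)
  B2:   IN=(all ⊤)   OUT={d:-3; rest ⊤}
  B3:   IN={d:-3; rest ⊤}   OUT={c:-2, d:-3; rest ⊤}
  B4:   IN={c:-2, d:-3; rest ⊤}   OUT={c:-4, d:-3, f:6; rest ⊤}
  B5:   IN={c:-4, d:-3, f:6; rest ⊤}   OUT={c:36, d:10, f:6; rest ⊤}
  B6:   IN=(all ⊤)   OUT=(all ⊤)
  B7:   IN=(all ⊤)   OUT={a:2, b:0, f:0; rest ⊤}

Merge at B3: IN[B3] = OUT[B2] = {a: ⊤, b: ⊤, c: ⊤, d: -3, e: ⊤, f: ⊤}
Applying B3's transfer function to that IN value gives OUT[B3] (row B3 above).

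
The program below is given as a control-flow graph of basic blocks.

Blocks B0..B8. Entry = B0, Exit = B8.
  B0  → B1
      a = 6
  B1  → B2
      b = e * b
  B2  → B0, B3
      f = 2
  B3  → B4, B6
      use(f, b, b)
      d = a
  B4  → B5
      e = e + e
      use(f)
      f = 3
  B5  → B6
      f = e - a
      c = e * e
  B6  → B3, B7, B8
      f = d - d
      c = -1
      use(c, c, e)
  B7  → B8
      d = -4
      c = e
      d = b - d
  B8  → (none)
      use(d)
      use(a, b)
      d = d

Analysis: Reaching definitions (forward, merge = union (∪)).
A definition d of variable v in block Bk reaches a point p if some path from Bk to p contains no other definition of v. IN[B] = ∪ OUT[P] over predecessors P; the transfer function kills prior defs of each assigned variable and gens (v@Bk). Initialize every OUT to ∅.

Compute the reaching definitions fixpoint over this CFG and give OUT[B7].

Converged values:
  B0: | IN={a@B0, b@B1, f@B2} | OUT={a@B0, b@B1, f@B2}
  B1: | IN={a@B0, b@B1, f@B2} | OUT={a@B0, b@B1, f@B2}
  B2: | IN={a@B0, b@B1, f@B2} | OUT={a@B0, b@B1, f@B2}
  B3: | IN={a@B0, b@B1, c@B6, d@B3, e@B4, f@B2, f@B6} | OUT={a@B0, b@B1, c@B6, d@B3, e@B4, f@B2, f@B6}
  B4: | IN={a@B0, b@B1, c@B6, d@B3, e@B4, f@B2, f@B6} | OUT={a@B0, b@B1, c@B6, d@B3, e@B4, f@B4}
  B5: | IN={a@B0, b@B1, c@B6, d@B3, e@B4, f@B4} | OUT={a@B0, b@B1, c@B5, d@B3, e@B4, f@B5}
  B6: | IN={a@B0, b@B1, c@B5, c@B6, d@B3, e@B4, f@B2, f@B5, f@B6} | OUT={a@B0, b@B1, c@B6, d@B3, e@B4, f@B6}
  B7: | IN={a@B0, b@B1, c@B6, d@B3, e@B4, f@B6} | OUT={a@B0, b@B1, c@B7, d@B7, e@B4, f@B6}
  B8: | IN={a@B0, b@B1, c@B6, c@B7, d@B3, d@B7, e@B4, f@B6} | OUT={a@B0, b@B1, c@B6, c@B7, d@B8, e@B4, f@B6}

Merge at B7: IN[B7] = OUT[B6] = {a@B0, b@B1, c@B6, d@B3, e@B4, f@B6}
Applying B7's transfer function to that IN value gives OUT[B7] (row B7 above).

Answer: {a@B0, b@B1, c@B7, d@B7, e@B4, f@B6}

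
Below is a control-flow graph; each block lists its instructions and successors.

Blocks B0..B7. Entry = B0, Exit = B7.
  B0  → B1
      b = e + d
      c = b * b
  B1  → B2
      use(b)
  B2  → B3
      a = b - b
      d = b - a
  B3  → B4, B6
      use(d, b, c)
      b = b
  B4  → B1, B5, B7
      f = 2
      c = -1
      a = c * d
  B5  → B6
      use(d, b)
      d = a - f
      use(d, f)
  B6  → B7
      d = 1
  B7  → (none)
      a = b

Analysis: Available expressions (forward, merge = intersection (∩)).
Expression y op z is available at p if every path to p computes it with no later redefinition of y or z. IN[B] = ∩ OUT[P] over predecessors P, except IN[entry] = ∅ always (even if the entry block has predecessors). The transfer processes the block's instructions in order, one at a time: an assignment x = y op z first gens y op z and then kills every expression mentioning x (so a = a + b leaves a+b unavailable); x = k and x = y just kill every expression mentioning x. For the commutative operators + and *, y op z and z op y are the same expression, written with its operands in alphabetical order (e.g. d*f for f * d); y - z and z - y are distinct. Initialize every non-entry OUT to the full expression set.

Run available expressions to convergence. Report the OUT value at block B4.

Answer: {c*d}

Derivation:
Per-block solution:
  B0:   IN={}   OUT={b*b, d+e}
  B1:   IN={}   OUT={}
  B2:   IN={}   OUT={b-a, b-b}
  B3:   IN={b-a, b-b}   OUT={}
  B4:   IN={}   OUT={c*d}
  B5:   IN={c*d}   OUT={a-f}
  B6:   IN={}   OUT={}
  B7:   IN={}   OUT={}

Merge at B4: IN[B4] = OUT[B3] = {}
Applying B4's transfer function to that IN value gives OUT[B4] (row B4 above).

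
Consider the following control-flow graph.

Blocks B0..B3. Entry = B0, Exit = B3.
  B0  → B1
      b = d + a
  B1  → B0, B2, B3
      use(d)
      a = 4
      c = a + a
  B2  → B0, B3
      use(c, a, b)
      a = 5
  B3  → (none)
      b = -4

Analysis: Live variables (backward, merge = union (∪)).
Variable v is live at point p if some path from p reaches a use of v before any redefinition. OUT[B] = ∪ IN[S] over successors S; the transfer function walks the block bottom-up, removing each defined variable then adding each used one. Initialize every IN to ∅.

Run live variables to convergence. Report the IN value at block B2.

Answer: {a, b, c, d}

Working:
Per-block solution:
  B0:   IN={a, d}   OUT={b, d}
  B1:   IN={b, d}   OUT={a, b, c, d}
  B2:   IN={a, b, c, d}   OUT={a, d}
  B3:   IN={}   OUT={}

Merge at B2: OUT[B2] = IN[B0] ⊔ IN[B3] = {a, d}
Applying B2's transfer function to that OUT value gives IN[B2] (row B2 above).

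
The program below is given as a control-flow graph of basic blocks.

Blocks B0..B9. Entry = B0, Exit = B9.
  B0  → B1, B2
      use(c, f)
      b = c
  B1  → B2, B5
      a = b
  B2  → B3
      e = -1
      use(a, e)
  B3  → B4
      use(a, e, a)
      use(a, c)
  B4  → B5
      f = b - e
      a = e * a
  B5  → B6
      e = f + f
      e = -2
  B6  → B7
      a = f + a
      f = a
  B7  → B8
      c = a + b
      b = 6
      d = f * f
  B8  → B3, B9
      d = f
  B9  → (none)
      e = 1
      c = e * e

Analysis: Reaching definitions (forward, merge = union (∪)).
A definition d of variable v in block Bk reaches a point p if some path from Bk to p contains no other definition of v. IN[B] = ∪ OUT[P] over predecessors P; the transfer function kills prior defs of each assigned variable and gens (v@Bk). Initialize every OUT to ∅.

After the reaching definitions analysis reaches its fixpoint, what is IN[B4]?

Per-block solution:
  B0:  IN={}  OUT={b@B0}
  B1:  IN={b@B0}  OUT={a@B1, b@B0}
  B2:  IN={a@B1, b@B0}  OUT={a@B1, b@B0, e@B2}
  B3:  IN={a@B1, a@B6, b@B0, b@B7, c@B7, d@B8, e@B2, e@B5, f@B6}  OUT={a@B1, a@B6, b@B0, b@B7, c@B7, d@B8, e@B2, e@B5, f@B6}
  B4:  IN={a@B1, a@B6, b@B0, b@B7, c@B7, d@B8, e@B2, e@B5, f@B6}  OUT={a@B4, b@B0, b@B7, c@B7, d@B8, e@B2, e@B5, f@B4}
  B5:  IN={a@B1, a@B4, b@B0, b@B7, c@B7, d@B8, e@B2, e@B5, f@B4}  OUT={a@B1, a@B4, b@B0, b@B7, c@B7, d@B8, e@B5, f@B4}
  B6:  IN={a@B1, a@B4, b@B0, b@B7, c@B7, d@B8, e@B5, f@B4}  OUT={a@B6, b@B0, b@B7, c@B7, d@B8, e@B5, f@B6}
  B7:  IN={a@B6, b@B0, b@B7, c@B7, d@B8, e@B5, f@B6}  OUT={a@B6, b@B7, c@B7, d@B7, e@B5, f@B6}
  B8:  IN={a@B6, b@B7, c@B7, d@B7, e@B5, f@B6}  OUT={a@B6, b@B7, c@B7, d@B8, e@B5, f@B6}
  B9:  IN={a@B6, b@B7, c@B7, d@B8, e@B5, f@B6}  OUT={a@B6, b@B7, c@B9, d@B8, e@B9, f@B6}

Merge at B4: IN[B4] = OUT[B3] = {a@B1, a@B6, b@B0, b@B7, c@B7, d@B8, e@B2, e@B5, f@B6}

Answer: {a@B1, a@B6, b@B0, b@B7, c@B7, d@B8, e@B2, e@B5, f@B6}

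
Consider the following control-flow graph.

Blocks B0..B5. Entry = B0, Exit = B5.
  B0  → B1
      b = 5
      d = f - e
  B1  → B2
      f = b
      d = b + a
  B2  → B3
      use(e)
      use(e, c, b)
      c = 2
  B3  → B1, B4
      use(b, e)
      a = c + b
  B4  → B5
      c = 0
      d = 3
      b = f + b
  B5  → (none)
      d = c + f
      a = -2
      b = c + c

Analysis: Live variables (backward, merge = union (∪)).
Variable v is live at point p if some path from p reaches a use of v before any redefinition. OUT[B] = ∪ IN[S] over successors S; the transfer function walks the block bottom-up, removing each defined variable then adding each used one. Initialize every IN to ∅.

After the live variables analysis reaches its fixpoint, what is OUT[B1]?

Converged values:
  B0:   IN={a, c, e, f}   OUT={a, b, c, e}
  B1:   IN={a, b, c, e}   OUT={b, c, e, f}
  B2:   IN={b, c, e, f}   OUT={b, c, e, f}
  B3:   IN={b, c, e, f}   OUT={a, b, c, e, f}
  B4:   IN={b, f}   OUT={c, f}
  B5:   IN={c, f}   OUT={}

Merge at B1: OUT[B1] = IN[B2] = {b, c, e, f}

Answer: {b, c, e, f}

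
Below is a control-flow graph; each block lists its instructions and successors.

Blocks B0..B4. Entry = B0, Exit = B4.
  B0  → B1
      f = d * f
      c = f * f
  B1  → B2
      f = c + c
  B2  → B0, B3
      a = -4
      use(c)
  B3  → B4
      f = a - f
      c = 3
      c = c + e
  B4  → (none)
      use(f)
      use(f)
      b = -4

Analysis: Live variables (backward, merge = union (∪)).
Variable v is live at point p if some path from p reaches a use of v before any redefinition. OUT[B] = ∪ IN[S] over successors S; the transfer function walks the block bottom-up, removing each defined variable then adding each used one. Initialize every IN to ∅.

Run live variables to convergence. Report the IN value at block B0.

Fixpoint table:
  B0: | IN={d, e, f} | OUT={c, d, e}
  B1: | IN={c, d, e} | OUT={c, d, e, f}
  B2: | IN={c, d, e, f} | OUT={a, d, e, f}
  B3: | IN={a, e, f} | OUT={f}
  B4: | IN={f} | OUT={}

Merge at B0: OUT[B0] = IN[B1] = {c, d, e}
Applying B0's transfer function to that OUT value gives IN[B0] (row B0 above).

Answer: {d, e, f}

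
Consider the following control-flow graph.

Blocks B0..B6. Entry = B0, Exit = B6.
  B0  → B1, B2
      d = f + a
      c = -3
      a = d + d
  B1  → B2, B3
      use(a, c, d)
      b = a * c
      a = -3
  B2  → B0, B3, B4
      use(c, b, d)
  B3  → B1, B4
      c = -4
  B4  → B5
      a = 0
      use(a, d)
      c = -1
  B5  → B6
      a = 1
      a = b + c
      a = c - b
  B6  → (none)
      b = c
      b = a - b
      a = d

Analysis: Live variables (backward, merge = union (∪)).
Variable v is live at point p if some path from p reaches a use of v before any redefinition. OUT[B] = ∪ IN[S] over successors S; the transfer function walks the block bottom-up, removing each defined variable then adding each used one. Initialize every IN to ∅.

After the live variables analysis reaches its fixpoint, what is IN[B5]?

Fixpoint table:
  B0:   IN={a, b, f}   OUT={a, b, c, d, f}
  B1:   IN={a, c, d, f}   OUT={a, b, c, d, f}
  B2:   IN={a, b, c, d, f}   OUT={a, b, d, f}
  B3:   IN={a, b, d, f}   OUT={a, b, c, d, f}
  B4:   IN={b, d}   OUT={b, c, d}
  B5:   IN={b, c, d}   OUT={a, c, d}
  B6:   IN={a, c, d}   OUT={}

Merge at B5: OUT[B5] = IN[B6] = {a, c, d}
Applying B5's transfer function to that OUT value gives IN[B5] (row B5 above).

Answer: {b, c, d}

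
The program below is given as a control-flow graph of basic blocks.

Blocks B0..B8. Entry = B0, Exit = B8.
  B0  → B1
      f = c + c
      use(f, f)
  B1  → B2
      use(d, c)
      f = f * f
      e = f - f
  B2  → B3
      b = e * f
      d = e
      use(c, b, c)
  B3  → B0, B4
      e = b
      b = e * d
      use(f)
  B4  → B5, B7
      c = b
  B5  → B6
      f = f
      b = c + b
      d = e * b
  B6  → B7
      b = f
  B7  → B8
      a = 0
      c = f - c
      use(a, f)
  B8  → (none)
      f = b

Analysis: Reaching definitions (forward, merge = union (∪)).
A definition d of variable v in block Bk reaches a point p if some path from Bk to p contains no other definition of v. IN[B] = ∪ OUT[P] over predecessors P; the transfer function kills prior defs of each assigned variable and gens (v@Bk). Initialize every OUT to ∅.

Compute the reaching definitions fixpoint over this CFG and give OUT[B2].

Fixpoint table:
  B0:  IN={b@B3, d@B2, e@B3, f@B1}  OUT={b@B3, d@B2, e@B3, f@B0}
  B1:  IN={b@B3, d@B2, e@B3, f@B0}  OUT={b@B3, d@B2, e@B1, f@B1}
  B2:  IN={b@B3, d@B2, e@B1, f@B1}  OUT={b@B2, d@B2, e@B1, f@B1}
  B3:  IN={b@B2, d@B2, e@B1, f@B1}  OUT={b@B3, d@B2, e@B3, f@B1}
  B4:  IN={b@B3, d@B2, e@B3, f@B1}  OUT={b@B3, c@B4, d@B2, e@B3, f@B1}
  B5:  IN={b@B3, c@B4, d@B2, e@B3, f@B1}  OUT={b@B5, c@B4, d@B5, e@B3, f@B5}
  B6:  IN={b@B5, c@B4, d@B5, e@B3, f@B5}  OUT={b@B6, c@B4, d@B5, e@B3, f@B5}
  B7:  IN={b@B3, b@B6, c@B4, d@B2, d@B5, e@B3, f@B1, f@B5}  OUT={a@B7, b@B3, b@B6, c@B7, d@B2, d@B5, e@B3, f@B1, f@B5}
  B8:  IN={a@B7, b@B3, b@B6, c@B7, d@B2, d@B5, e@B3, f@B1, f@B5}  OUT={a@B7, b@B3, b@B6, c@B7, d@B2, d@B5, e@B3, f@B8}

Merge at B2: IN[B2] = OUT[B1] = {b@B3, d@B2, e@B1, f@B1}
Applying B2's transfer function to that IN value gives OUT[B2] (row B2 above).

Answer: {b@B2, d@B2, e@B1, f@B1}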